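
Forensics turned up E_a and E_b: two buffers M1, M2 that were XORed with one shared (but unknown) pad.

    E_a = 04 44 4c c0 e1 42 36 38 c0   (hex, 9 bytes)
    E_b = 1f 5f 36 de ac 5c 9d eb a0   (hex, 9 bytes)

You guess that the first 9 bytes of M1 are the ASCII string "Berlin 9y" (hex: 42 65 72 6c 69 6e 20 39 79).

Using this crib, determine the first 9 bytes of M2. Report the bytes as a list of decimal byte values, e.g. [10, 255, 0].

First, E_a ⊕ E_b = (M1 ⊕ K) ⊕ (M2 ⊕ K) = M1 ⊕ M2, so the key drops out. Then M2 = (M1 ⊕ M2) ⊕ M1 over the first 9 bytes.
byte 0: (04 ⊕ 1f) ⊕ 42 = 1b ⊕ 42 = 59
byte 1: (44 ⊕ 5f) ⊕ 65 = 1b ⊕ 65 = 7e
byte 2: (4c ⊕ 36) ⊕ 72 = 7a ⊕ 72 = 08
byte 3: (c0 ⊕ de) ⊕ 6c = 1e ⊕ 6c = 72
byte 4: (e1 ⊕ ac) ⊕ 69 = 4d ⊕ 69 = 24
byte 5: (42 ⊕ 5c) ⊕ 6e = 1e ⊕ 6e = 70
byte 6: (36 ⊕ 9d) ⊕ 20 = ab ⊕ 20 = 8b
byte 7: (38 ⊕ eb) ⊕ 39 = d3 ⊕ 39 = ea
byte 8: (c0 ⊕ a0) ⊕ 79 = 60 ⊕ 79 = 19

[89, 126, 8, 114, 36, 112, 139, 234, 25]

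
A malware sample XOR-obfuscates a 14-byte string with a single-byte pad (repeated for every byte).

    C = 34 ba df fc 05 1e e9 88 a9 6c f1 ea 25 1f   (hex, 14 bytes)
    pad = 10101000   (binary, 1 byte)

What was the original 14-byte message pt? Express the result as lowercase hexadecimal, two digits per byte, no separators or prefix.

9c127754adb6412001c459428db7

The 1-byte key repeats, so the effective keystream is a8 a8 a8 a8 a8 a8 a8 a8 a8 a8 a8 a8 a8 a8.
byte 0: 34 ⊕ a8 = 9c
byte 1: ba ⊕ a8 = 12
byte 2: df ⊕ a8 = 77
byte 3: fc ⊕ a8 = 54
byte 4: 05 ⊕ a8 = ad
byte 5: 1e ⊕ a8 = b6
byte 6: e9 ⊕ a8 = 41
byte 7: 88 ⊕ a8 = 20
byte 8: a9 ⊕ a8 = 01
byte 9: 6c ⊕ a8 = c4
byte 10: f1 ⊕ a8 = 59
byte 11: ea ⊕ a8 = 42
byte 12: 25 ⊕ a8 = 8d
byte 13: 1f ⊕ a8 = b7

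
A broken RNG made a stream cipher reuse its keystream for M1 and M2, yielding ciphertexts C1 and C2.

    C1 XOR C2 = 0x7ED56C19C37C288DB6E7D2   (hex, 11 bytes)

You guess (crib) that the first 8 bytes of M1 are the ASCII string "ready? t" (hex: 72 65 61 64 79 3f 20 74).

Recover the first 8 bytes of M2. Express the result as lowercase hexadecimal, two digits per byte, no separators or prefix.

Since C1 ⊕ C2 = M1 ⊕ M2, XORing with the guessed M1 bytes yields the corresponding M2 bytes: M2 = (C1 ⊕ C2) ⊕ M1.
01111110 XOR 01110010 = 00001100
11010101 XOR 01100101 = 10110000
01101100 XOR 01100001 = 00001101
00011001 XOR 01100100 = 01111101
11000011 XOR 01111001 = 10111010
01111100 XOR 00111111 = 01000011
00101000 XOR 00100000 = 00001000
10001101 XOR 01110100 = 11111001

0cb00d7dba4308f9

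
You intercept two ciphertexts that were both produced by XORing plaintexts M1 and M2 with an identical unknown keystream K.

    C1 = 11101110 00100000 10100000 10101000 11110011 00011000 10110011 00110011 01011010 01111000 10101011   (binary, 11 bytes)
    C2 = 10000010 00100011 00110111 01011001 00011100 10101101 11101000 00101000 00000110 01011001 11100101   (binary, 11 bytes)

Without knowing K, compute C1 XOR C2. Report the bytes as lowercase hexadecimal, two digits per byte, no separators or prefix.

6c0397f1efb55b1b5c214e

C1 ⊕ C2 = (M1 ⊕ K) ⊕ (M2 ⊕ K) = M1 ⊕ M2 — the shared key cancels under XOR.
238 xor 130 = 108
 32 xor  35 =   3
160 xor  55 = 151
168 xor  89 = 241
243 xor  28 = 239
 24 xor 173 = 181
179 xor 232 =  91
 51 xor  40 =  27
 90 xor   6 =  92
120 xor  89 =  33
171 xor 229 =  78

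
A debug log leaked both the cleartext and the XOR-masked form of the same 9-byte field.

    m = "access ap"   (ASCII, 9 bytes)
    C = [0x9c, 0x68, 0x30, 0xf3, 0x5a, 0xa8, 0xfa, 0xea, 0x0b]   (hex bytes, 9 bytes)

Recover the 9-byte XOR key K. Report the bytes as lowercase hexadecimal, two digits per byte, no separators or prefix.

fd0b539629dbda8b7b

Since C = m ⊕ K, XORing both sides with m gives K = m ⊕ C.
byte 0: 01100001 xor 10011100 = 11111101
byte 1: 01100011 xor 01101000 = 00001011
byte 2: 01100011 xor 00110000 = 01010011
byte 3: 01100101 xor 11110011 = 10010110
byte 4: 01110011 xor 01011010 = 00101001
byte 5: 01110011 xor 10101000 = 11011011
byte 6: 00100000 xor 11111010 = 11011010
byte 7: 01100001 xor 11101010 = 10001011
byte 8: 01110000 xor 00001011 = 01111011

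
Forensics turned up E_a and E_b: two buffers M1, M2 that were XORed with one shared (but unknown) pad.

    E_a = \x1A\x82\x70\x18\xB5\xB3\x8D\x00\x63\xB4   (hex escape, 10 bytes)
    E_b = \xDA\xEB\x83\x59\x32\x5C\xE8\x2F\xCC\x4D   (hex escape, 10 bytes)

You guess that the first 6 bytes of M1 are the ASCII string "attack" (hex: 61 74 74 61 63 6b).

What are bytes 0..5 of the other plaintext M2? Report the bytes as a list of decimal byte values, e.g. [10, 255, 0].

[161, 29, 135, 32, 228, 132]

First, E_a ⊕ E_b = (M1 ⊕ K) ⊕ (M2 ⊕ K) = M1 ⊕ M2, so the key drops out. Then M2 = (M1 ⊕ M2) ⊕ M1 over the first 6 bytes.
byte 0: (1a ⊕ da) ⊕ 61 = c0 ⊕ 61 = a1
byte 1: (82 ⊕ eb) ⊕ 74 = 69 ⊕ 74 = 1d
byte 2: (70 ⊕ 83) ⊕ 74 = f3 ⊕ 74 = 87
byte 3: (18 ⊕ 59) ⊕ 61 = 41 ⊕ 61 = 20
byte 4: (b5 ⊕ 32) ⊕ 63 = 87 ⊕ 63 = e4
byte 5: (b3 ⊕ 5c) ⊕ 6b = ef ⊕ 6b = 84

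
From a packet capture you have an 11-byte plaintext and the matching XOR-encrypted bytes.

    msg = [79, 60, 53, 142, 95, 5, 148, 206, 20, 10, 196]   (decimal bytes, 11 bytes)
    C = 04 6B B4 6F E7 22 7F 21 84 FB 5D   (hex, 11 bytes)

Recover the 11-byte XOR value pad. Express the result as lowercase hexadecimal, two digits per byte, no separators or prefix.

Since C = msg ⊕ pad, XORing both sides with msg gives pad = msg ⊕ C.
4f xor 04 = 4b
3c xor 6b = 57
35 xor b4 = 81
8e xor 6f = e1
5f xor e7 = b8
05 xor 22 = 27
94 xor 7f = eb
ce xor 21 = ef
14 xor 84 = 90
0a xor fb = f1
c4 xor 5d = 99

4b5781e1b827ebef90f199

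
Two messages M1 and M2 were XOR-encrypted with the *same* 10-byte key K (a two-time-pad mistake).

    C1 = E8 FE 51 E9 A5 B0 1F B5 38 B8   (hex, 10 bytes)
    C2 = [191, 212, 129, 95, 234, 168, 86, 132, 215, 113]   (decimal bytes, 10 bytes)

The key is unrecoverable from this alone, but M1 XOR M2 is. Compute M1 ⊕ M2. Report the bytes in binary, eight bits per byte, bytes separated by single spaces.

01010111 00101010 11010000 10110110 01001111 00011000 01001001 00110001 11101111 11001001

C1 ⊕ C2 = (M1 ⊕ K) ⊕ (M2 ⊕ K) = M1 ⊕ M2 — the shared key cancels under XOR.
e8 xor bf = 57
fe xor d4 = 2a
51 xor 81 = d0
e9 xor 5f = b6
a5 xor ea = 4f
b0 xor a8 = 18
1f xor 56 = 49
b5 xor 84 = 31
38 xor d7 = ef
b8 xor 71 = c9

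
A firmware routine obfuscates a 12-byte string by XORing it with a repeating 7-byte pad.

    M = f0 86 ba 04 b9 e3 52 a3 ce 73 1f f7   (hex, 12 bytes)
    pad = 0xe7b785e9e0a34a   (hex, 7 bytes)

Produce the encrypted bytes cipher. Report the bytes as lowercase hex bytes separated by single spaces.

The 7-byte key repeats, so the effective keystream is e7 b7 85 e9 e0 a3 4a e7 b7 85 e9 e0.
byte 0: f0 ⊕ e7 = 17
byte 1: 86 ⊕ b7 = 31
byte 2: ba ⊕ 85 = 3f
byte 3: 04 ⊕ e9 = ed
byte 4: b9 ⊕ e0 = 59
byte 5: e3 ⊕ a3 = 40
byte 6: 52 ⊕ 4a = 18
byte 7: a3 ⊕ e7 = 44
byte 8: ce ⊕ b7 = 79
byte 9: 73 ⊕ 85 = f6
byte 10: 1f ⊕ e9 = f6
byte 11: f7 ⊕ e0 = 17

17 31 3f ed 59 40 18 44 79 f6 f6 17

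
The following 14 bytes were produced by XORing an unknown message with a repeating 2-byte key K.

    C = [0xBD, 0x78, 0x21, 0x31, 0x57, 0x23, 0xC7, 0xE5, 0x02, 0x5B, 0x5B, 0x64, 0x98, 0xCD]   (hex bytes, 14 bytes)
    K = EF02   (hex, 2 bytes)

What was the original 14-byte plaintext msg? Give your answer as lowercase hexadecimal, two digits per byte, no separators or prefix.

The 2-byte key repeats, so the effective keystream is ef 02 ef 02 ef 02 ef 02 ef 02 ef 02 ef 02.
byte 0: bd xor ef = 52
byte 1: 78 xor 02 = 7a
byte 2: 21 xor ef = ce
byte 3: 31 xor 02 = 33
byte 4: 57 xor ef = b8
byte 5: 23 xor 02 = 21
byte 6: c7 xor ef = 28
byte 7: e5 xor 02 = e7
byte 8: 02 xor ef = ed
byte 9: 5b xor 02 = 59
byte 10: 5b xor ef = b4
byte 11: 64 xor 02 = 66
byte 12: 98 xor ef = 77
byte 13: cd xor 02 = cf

527ace33b82128e7ed59b46677cf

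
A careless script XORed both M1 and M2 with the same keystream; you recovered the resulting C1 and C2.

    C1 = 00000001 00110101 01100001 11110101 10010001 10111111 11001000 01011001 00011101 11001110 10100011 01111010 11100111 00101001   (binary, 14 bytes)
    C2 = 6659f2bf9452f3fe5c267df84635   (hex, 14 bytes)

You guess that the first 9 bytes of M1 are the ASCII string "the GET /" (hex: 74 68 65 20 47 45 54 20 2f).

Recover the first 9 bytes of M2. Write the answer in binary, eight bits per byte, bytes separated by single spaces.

00010011 00000100 11110110 01101010 01000010 10101000 01101111 10000111 01101110

First, C1 ⊕ C2 = (M1 ⊕ K) ⊕ (M2 ⊕ K) = M1 ⊕ M2, so the key drops out. Then M2 = (M1 ⊕ M2) ⊕ M1 over the first 9 bytes.
byte 0: (01 ⊕ 66) ⊕ 74 = 67 ⊕ 74 = 13
byte 1: (35 ⊕ 59) ⊕ 68 = 6c ⊕ 68 = 04
byte 2: (61 ⊕ f2) ⊕ 65 = 93 ⊕ 65 = f6
byte 3: (f5 ⊕ bf) ⊕ 20 = 4a ⊕ 20 = 6a
byte 4: (91 ⊕ 94) ⊕ 47 = 05 ⊕ 47 = 42
byte 5: (bf ⊕ 52) ⊕ 45 = ed ⊕ 45 = a8
byte 6: (c8 ⊕ f3) ⊕ 54 = 3b ⊕ 54 = 6f
byte 7: (59 ⊕ fe) ⊕ 20 = a7 ⊕ 20 = 87
byte 8: (1d ⊕ 5c) ⊕ 2f = 41 ⊕ 2f = 6e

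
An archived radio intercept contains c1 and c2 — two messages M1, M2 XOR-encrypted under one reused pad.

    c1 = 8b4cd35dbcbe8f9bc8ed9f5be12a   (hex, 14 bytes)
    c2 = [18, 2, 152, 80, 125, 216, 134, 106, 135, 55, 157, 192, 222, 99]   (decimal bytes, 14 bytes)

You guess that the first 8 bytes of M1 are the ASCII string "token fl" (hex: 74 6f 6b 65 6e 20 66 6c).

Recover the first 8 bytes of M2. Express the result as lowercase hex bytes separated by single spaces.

ed 21 20 68 af 46 6f 9d

First, c1 ⊕ c2 = (M1 ⊕ K) ⊕ (M2 ⊕ K) = M1 ⊕ M2, so the key drops out. Then M2 = (M1 ⊕ M2) ⊕ M1 over the first 8 bytes.
byte 0: (8b ⊕ 12) ⊕ 74 = 99 ⊕ 74 = ed
byte 1: (4c ⊕ 02) ⊕ 6f = 4e ⊕ 6f = 21
byte 2: (d3 ⊕ 98) ⊕ 6b = 4b ⊕ 6b = 20
byte 3: (5d ⊕ 50) ⊕ 65 = 0d ⊕ 65 = 68
byte 4: (bc ⊕ 7d) ⊕ 6e = c1 ⊕ 6e = af
byte 5: (be ⊕ d8) ⊕ 20 = 66 ⊕ 20 = 46
byte 6: (8f ⊕ 86) ⊕ 66 = 09 ⊕ 66 = 6f
byte 7: (9b ⊕ 6a) ⊕ 6c = f1 ⊕ 6c = 9d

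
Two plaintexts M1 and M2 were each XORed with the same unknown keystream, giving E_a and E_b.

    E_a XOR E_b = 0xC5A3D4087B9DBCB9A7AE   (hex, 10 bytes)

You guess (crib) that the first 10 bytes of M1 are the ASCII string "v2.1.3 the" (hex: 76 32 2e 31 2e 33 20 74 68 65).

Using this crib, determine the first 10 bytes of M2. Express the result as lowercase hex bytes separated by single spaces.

b3 91 fa 39 55 ae 9c cd cf cb

Since E_a ⊕ E_b = M1 ⊕ M2, XORing with the guessed M1 bytes yields the corresponding M2 bytes: M2 = (E_a ⊕ E_b) ⊕ M1.
197 ^ 118 = 179
163 ^  50 = 145
212 ^  46 = 250
  8 ^  49 =  57
123 ^  46 =  85
157 ^  51 = 174
188 ^  32 = 156
185 ^ 116 = 205
167 ^ 104 = 207
174 ^ 101 = 203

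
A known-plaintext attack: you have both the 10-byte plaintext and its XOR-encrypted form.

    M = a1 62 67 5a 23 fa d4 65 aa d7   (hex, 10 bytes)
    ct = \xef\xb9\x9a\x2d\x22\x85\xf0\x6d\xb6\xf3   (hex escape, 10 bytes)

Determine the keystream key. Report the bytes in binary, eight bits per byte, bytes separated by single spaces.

01001110 11011011 11111101 01110111 00000001 01111111 00100100 00001000 00011100 00100100

Since ct = M ⊕ key, XORing both sides with M gives key = M ⊕ ct.
a1 ⊕ ef = 4e
62 ⊕ b9 = db
67 ⊕ 9a = fd
5a ⊕ 2d = 77
23 ⊕ 22 = 01
fa ⊕ 85 = 7f
d4 ⊕ f0 = 24
65 ⊕ 6d = 08
aa ⊕ b6 = 1c
d7 ⊕ f3 = 24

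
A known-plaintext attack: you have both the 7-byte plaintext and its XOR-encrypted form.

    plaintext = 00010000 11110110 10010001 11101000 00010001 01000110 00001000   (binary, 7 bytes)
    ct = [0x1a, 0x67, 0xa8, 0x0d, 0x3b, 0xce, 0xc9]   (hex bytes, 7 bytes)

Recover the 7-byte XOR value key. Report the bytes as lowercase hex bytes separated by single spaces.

Since ct = plaintext ⊕ key, XORing both sides with plaintext gives key = plaintext ⊕ ct.
10 xor 1a = 0a
f6 xor 67 = 91
91 xor a8 = 39
e8 xor 0d = e5
11 xor 3b = 2a
46 xor ce = 88
08 xor c9 = c1

0a 91 39 e5 2a 88 c1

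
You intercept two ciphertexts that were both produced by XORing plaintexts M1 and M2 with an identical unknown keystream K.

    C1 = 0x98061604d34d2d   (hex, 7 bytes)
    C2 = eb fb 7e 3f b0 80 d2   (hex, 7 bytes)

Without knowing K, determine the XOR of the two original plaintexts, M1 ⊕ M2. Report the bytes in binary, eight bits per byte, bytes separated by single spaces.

C1 ⊕ C2 = (M1 ⊕ K) ⊕ (M2 ⊕ K) = M1 ⊕ M2 — the shared key cancels under XOR.
10011000 xor 11101011 = 01110011
00000110 xor 11111011 = 11111101
00010110 xor 01111110 = 01101000
00000100 xor 00111111 = 00111011
11010011 xor 10110000 = 01100011
01001101 xor 10000000 = 11001101
00101101 xor 11010010 = 11111111

01110011 11111101 01101000 00111011 01100011 11001101 11111111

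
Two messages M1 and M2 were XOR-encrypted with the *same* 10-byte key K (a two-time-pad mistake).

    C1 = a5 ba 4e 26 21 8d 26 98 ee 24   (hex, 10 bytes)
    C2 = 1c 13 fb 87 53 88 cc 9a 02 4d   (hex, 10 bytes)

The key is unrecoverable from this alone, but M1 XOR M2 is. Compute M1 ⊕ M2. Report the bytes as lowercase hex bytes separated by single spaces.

C1 ⊕ C2 = (M1 ⊕ K) ⊕ (M2 ⊕ K) = M1 ⊕ M2 — the shared key cancels under XOR.
byte 0: a5 ⊕ 1c = b9
byte 1: ba ⊕ 13 = a9
byte 2: 4e ⊕ fb = b5
byte 3: 26 ⊕ 87 = a1
byte 4: 21 ⊕ 53 = 72
byte 5: 8d ⊕ 88 = 05
byte 6: 26 ⊕ cc = ea
byte 7: 98 ⊕ 9a = 02
byte 8: ee ⊕ 02 = ec
byte 9: 24 ⊕ 4d = 69

b9 a9 b5 a1 72 05 ea 02 ec 69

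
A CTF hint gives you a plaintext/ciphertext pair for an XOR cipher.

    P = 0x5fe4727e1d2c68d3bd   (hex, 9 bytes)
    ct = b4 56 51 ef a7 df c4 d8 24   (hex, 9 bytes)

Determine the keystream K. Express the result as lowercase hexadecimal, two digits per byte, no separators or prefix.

Since ct = P ⊕ K, XORing both sides with P gives K = P ⊕ ct.
5f xor b4 = eb
e4 xor 56 = b2
72 xor 51 = 23
7e xor ef = 91
1d xor a7 = ba
2c xor df = f3
68 xor c4 = ac
d3 xor d8 = 0b
bd xor 24 = 99

ebb22391baf3ac0b99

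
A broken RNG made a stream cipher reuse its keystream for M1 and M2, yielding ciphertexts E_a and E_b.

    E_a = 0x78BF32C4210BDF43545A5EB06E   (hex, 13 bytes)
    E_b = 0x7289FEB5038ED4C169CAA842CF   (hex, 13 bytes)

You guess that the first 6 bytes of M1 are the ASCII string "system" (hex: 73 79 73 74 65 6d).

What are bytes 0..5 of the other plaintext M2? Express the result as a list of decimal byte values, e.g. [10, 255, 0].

First, E_a ⊕ E_b = (M1 ⊕ K) ⊕ (M2 ⊕ K) = M1 ⊕ M2, so the key drops out. Then M2 = (M1 ⊕ M2) ⊕ M1 over the first 6 bytes.
byte 0: (78 XOR 72) XOR 73 = 0a XOR 73 = 79
byte 1: (bf XOR 89) XOR 79 = 36 XOR 79 = 4f
byte 2: (32 XOR fe) XOR 73 = cc XOR 73 = bf
byte 3: (c4 XOR b5) XOR 74 = 71 XOR 74 = 05
byte 4: (21 XOR 03) XOR 65 = 22 XOR 65 = 47
byte 5: (0b XOR 8e) XOR 6d = 85 XOR 6d = e8

[121, 79, 191, 5, 71, 232]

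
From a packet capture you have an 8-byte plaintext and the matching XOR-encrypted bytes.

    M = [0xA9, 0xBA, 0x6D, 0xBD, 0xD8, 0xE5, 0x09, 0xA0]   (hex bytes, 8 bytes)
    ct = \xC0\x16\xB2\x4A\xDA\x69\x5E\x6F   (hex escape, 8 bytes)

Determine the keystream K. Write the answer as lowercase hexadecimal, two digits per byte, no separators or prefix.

69acdff7028c57cf

Since ct = M ⊕ K, XORing both sides with M gives K = M ⊕ ct.
10101001 ^ 11000000 = 01101001
10111010 ^ 00010110 = 10101100
01101101 ^ 10110010 = 11011111
10111101 ^ 01001010 = 11110111
11011000 ^ 11011010 = 00000010
11100101 ^ 01101001 = 10001100
00001001 ^ 01011110 = 01010111
10100000 ^ 01101111 = 11001111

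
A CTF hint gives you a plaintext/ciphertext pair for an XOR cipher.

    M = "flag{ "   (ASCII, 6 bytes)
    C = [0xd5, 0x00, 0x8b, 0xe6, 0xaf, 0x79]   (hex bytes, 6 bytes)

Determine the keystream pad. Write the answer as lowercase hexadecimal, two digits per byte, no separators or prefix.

b36cea81d459

Since C = M ⊕ pad, XORing both sides with M gives pad = M ⊕ C.
66 ^ d5 = b3
6c ^ 00 = 6c
61 ^ 8b = ea
67 ^ e6 = 81
7b ^ af = d4
20 ^ 79 = 59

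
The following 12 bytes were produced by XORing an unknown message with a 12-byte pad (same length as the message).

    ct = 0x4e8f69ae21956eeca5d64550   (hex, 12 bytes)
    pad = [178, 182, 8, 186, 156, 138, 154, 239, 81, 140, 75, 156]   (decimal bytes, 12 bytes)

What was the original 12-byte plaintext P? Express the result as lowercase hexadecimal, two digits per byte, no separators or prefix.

 78 XOR 178 = 252
143 XOR 182 =  57
105 XOR   8 =  97
174 XOR 186 =  20
 33 XOR 156 = 189
149 XOR 138 =  31
110 XOR 154 = 244
236 XOR 239 =   3
165 XOR  81 = 244
214 XOR 140 =  90
 69 XOR  75 =  14
 80 XOR 156 = 204

fc396114bd1ff403f45a0ecc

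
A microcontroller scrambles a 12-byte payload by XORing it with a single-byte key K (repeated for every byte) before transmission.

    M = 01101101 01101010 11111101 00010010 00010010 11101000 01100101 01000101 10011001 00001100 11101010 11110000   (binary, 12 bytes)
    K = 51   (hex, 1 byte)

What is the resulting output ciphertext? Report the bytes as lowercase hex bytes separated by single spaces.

3c 3b ac 43 43 b9 34 14 c8 5d bb a1

The 1-byte key repeats, so the effective keystream is 51 51 51 51 51 51 51 51 51 51 51 51.
byte 0: 01101101 ^ 01010001 = 00111100
byte 1: 01101010 ^ 01010001 = 00111011
byte 2: 11111101 ^ 01010001 = 10101100
byte 3: 00010010 ^ 01010001 = 01000011
byte 4: 00010010 ^ 01010001 = 01000011
byte 5: 11101000 ^ 01010001 = 10111001
byte 6: 01100101 ^ 01010001 = 00110100
byte 7: 01000101 ^ 01010001 = 00010100
byte 8: 10011001 ^ 01010001 = 11001000
byte 9: 00001100 ^ 01010001 = 01011101
byte 10: 11101010 ^ 01010001 = 10111011
byte 11: 11110000 ^ 01010001 = 10100001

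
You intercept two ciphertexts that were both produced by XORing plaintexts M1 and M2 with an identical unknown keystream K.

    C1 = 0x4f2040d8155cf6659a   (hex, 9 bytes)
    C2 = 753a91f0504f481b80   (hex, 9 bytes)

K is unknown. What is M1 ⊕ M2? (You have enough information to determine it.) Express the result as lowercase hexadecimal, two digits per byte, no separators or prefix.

3a1ad1284513be7e1a

C1 ⊕ C2 = (M1 ⊕ K) ⊕ (M2 ⊕ K) = M1 ⊕ M2 — the shared key cancels under XOR.
4f ^ 75 = 3a
20 ^ 3a = 1a
40 ^ 91 = d1
d8 ^ f0 = 28
15 ^ 50 = 45
5c ^ 4f = 13
f6 ^ 48 = be
65 ^ 1b = 7e
9a ^ 80 = 1a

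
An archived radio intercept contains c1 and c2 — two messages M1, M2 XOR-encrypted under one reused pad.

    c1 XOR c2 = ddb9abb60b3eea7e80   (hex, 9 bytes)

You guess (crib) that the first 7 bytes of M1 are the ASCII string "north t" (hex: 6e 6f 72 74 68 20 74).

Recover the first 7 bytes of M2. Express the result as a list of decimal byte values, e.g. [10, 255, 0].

Since c1 ⊕ c2 = M1 ⊕ M2, XORing with the guessed M1 bytes yields the corresponding M2 bytes: M2 = (c1 ⊕ c2) ⊕ M1.
dd ⊕ 6e = b3
b9 ⊕ 6f = d6
ab ⊕ 72 = d9
b6 ⊕ 74 = c2
0b ⊕ 68 = 63
3e ⊕ 20 = 1e
ea ⊕ 74 = 9e

[179, 214, 217, 194, 99, 30, 158]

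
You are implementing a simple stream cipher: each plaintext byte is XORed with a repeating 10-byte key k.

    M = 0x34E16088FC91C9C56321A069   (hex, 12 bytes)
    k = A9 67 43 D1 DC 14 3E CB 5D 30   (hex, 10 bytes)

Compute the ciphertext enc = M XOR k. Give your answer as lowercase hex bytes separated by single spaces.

9d 86 23 59 20 85 f7 0e 3e 11 09 0e

The 10-byte key repeats, so the effective keystream is a9 67 43 d1 dc 14 3e cb 5d 30 a9 67.
byte 0: 34 xor a9 = 9d
byte 1: e1 xor 67 = 86
byte 2: 60 xor 43 = 23
byte 3: 88 xor d1 = 59
byte 4: fc xor dc = 20
byte 5: 91 xor 14 = 85
byte 6: c9 xor 3e = f7
byte 7: c5 xor cb = 0e
byte 8: 63 xor 5d = 3e
byte 9: 21 xor 30 = 11
byte 10: a0 xor a9 = 09
byte 11: 69 xor 67 = 0e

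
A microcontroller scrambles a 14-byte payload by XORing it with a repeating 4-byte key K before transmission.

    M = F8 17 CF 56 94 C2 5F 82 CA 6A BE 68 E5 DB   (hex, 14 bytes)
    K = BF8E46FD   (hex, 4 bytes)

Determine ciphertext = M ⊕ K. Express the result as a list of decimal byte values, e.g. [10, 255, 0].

[71, 153, 137, 171, 43, 76, 25, 127, 117, 228, 248, 149, 90, 85]

The 4-byte key repeats, so the effective keystream is bf 8e 46 fd bf 8e 46 fd bf 8e 46 fd bf 8e.
byte 0: 11111000 xor 10111111 = 01000111
byte 1: 00010111 xor 10001110 = 10011001
byte 2: 11001111 xor 01000110 = 10001001
byte 3: 01010110 xor 11111101 = 10101011
byte 4: 10010100 xor 10111111 = 00101011
byte 5: 11000010 xor 10001110 = 01001100
byte 6: 01011111 xor 01000110 = 00011001
byte 7: 10000010 xor 11111101 = 01111111
byte 8: 11001010 xor 10111111 = 01110101
byte 9: 01101010 xor 10001110 = 11100100
byte 10: 10111110 xor 01000110 = 11111000
byte 11: 01101000 xor 11111101 = 10010101
byte 12: 11100101 xor 10111111 = 01011010
byte 13: 11011011 xor 10001110 = 01010101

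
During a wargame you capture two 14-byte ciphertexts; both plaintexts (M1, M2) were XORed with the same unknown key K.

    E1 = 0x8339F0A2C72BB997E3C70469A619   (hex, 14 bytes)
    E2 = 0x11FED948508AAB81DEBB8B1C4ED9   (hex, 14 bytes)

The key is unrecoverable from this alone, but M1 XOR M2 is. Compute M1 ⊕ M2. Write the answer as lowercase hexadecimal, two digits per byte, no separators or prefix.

E1 ⊕ E2 = (M1 ⊕ K) ⊕ (M2 ⊕ K) = M1 ⊕ M2 — the shared key cancels under XOR.
10000011 xor 00010001 = 10010010
00111001 xor 11111110 = 11000111
11110000 xor 11011001 = 00101001
10100010 xor 01001000 = 11101010
11000111 xor 01010000 = 10010111
00101011 xor 10001010 = 10100001
10111001 xor 10101011 = 00010010
10010111 xor 10000001 = 00010110
11100011 xor 11011110 = 00111101
11000111 xor 10111011 = 01111100
00000100 xor 10001011 = 10001111
01101001 xor 00011100 = 01110101
10100110 xor 01001110 = 11101000
00011001 xor 11011001 = 11000000

92c729ea97a112163d7c8f75e8c0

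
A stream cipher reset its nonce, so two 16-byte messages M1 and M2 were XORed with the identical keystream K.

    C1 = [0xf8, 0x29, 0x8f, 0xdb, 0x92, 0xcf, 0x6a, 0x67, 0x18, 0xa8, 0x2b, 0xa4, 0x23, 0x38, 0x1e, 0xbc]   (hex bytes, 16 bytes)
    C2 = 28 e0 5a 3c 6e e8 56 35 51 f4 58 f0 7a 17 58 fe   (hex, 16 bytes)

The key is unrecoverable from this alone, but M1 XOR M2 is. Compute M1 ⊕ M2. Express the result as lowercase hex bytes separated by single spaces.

C1 ⊕ C2 = (M1 ⊕ K) ⊕ (M2 ⊕ K) = M1 ⊕ M2 — the shared key cancels under XOR.
248 XOR  40 = 208
 41 XOR 224 = 201
143 XOR  90 = 213
219 XOR  60 = 231
146 XOR 110 = 252
207 XOR 232 =  39
106 XOR  86 =  60
103 XOR  53 =  82
 24 XOR  81 =  73
168 XOR 244 =  92
 43 XOR  88 = 115
164 XOR 240 =  84
 35 XOR 122 =  89
 56 XOR  23 =  47
 30 XOR  88 =  70
188 XOR 254 =  66

d0 c9 d5 e7 fc 27 3c 52 49 5c 73 54 59 2f 46 42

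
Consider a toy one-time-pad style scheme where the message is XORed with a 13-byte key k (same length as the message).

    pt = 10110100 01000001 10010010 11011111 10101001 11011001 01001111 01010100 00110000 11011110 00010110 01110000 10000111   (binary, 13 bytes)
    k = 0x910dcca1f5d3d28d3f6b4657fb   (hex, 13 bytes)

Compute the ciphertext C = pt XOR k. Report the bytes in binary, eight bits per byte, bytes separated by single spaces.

XOR is its own inverse, so applying the key byte-wise gives the result directly.
b4 XOR 91 = 25
41 XOR 0d = 4c
92 XOR cc = 5e
df XOR a1 = 7e
a9 XOR f5 = 5c
d9 XOR d3 = 0a
4f XOR d2 = 9d
54 XOR 8d = d9
30 XOR 3f = 0f
de XOR 6b = b5
16 XOR 46 = 50
70 XOR 57 = 27
87 XOR fb = 7c

00100101 01001100 01011110 01111110 01011100 00001010 10011101 11011001 00001111 10110101 01010000 00100111 01111100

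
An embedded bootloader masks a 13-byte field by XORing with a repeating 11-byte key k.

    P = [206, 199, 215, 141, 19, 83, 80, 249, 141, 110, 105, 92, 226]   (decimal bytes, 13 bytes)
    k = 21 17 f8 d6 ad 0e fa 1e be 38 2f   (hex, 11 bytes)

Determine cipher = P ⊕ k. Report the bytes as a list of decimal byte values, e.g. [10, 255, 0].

[239, 208, 47, 91, 190, 93, 170, 231, 51, 86, 70, 125, 245]

The 11-byte key repeats, so the effective keystream is 21 17 f8 d6 ad 0e fa 1e be 38 2f 21 17.
byte 0: ce xor 21 = ef
byte 1: c7 xor 17 = d0
byte 2: d7 xor f8 = 2f
byte 3: 8d xor d6 = 5b
byte 4: 13 xor ad = be
byte 5: 53 xor 0e = 5d
byte 6: 50 xor fa = aa
byte 7: f9 xor 1e = e7
byte 8: 8d xor be = 33
byte 9: 6e xor 38 = 56
byte 10: 69 xor 2f = 46
byte 11: 5c xor 21 = 7d
byte 12: e2 xor 17 = f5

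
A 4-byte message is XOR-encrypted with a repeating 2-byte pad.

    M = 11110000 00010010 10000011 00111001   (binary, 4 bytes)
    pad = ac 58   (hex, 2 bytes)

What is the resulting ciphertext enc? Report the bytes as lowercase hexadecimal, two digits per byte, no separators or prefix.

5c4a2f61

The 2-byte key repeats, so the effective keystream is ac 58 ac 58.
byte 0: f0 XOR ac = 5c
byte 1: 12 XOR 58 = 4a
byte 2: 83 XOR ac = 2f
byte 3: 39 XOR 58 = 61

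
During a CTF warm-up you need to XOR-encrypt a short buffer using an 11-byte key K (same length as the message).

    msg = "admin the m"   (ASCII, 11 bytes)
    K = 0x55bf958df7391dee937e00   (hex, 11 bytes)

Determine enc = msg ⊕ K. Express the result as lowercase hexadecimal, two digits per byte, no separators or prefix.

34dbf8e499196986f65e6d

XOR is its own inverse, so applying the key byte-wise gives the result directly.
01100001 ⊕ 01010101 = 00110100
01100100 ⊕ 10111111 = 11011011
01101101 ⊕ 10010101 = 11111000
01101001 ⊕ 10001101 = 11100100
01101110 ⊕ 11110111 = 10011001
00100000 ⊕ 00111001 = 00011001
01110100 ⊕ 00011101 = 01101001
01101000 ⊕ 11101110 = 10000110
01100101 ⊕ 10010011 = 11110110
00100000 ⊕ 01111110 = 01011110
01101101 ⊕ 00000000 = 01101101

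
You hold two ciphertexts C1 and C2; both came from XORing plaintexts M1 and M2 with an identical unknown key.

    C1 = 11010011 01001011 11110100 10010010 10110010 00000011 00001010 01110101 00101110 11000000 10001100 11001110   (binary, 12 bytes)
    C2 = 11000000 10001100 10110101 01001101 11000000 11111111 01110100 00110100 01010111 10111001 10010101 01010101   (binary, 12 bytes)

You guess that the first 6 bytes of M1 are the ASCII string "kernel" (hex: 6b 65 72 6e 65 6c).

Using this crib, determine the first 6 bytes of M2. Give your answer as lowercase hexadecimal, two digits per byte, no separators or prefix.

78a233b11790

First, C1 ⊕ C2 = (M1 ⊕ K) ⊕ (M2 ⊕ K) = M1 ⊕ M2, so the key drops out. Then M2 = (M1 ⊕ M2) ⊕ M1 over the first 6 bytes.
byte 0: (d3 xor c0) xor 6b = 13 xor 6b = 78
byte 1: (4b xor 8c) xor 65 = c7 xor 65 = a2
byte 2: (f4 xor b5) xor 72 = 41 xor 72 = 33
byte 3: (92 xor 4d) xor 6e = df xor 6e = b1
byte 4: (b2 xor c0) xor 65 = 72 xor 65 = 17
byte 5: (03 xor ff) xor 6c = fc xor 6c = 90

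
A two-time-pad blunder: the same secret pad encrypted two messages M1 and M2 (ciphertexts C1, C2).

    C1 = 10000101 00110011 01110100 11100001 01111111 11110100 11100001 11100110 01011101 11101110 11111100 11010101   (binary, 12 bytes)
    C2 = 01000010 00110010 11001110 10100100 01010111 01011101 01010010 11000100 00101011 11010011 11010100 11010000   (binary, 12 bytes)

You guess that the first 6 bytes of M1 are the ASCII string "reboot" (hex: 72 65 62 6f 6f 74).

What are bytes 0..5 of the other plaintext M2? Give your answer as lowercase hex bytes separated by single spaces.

First, C1 ⊕ C2 = (M1 ⊕ K) ⊕ (M2 ⊕ K) = M1 ⊕ M2, so the key drops out. Then M2 = (M1 ⊕ M2) ⊕ M1 over the first 6 bytes.
byte 0: (85 ⊕ 42) ⊕ 72 = c7 ⊕ 72 = b5
byte 1: (33 ⊕ 32) ⊕ 65 = 01 ⊕ 65 = 64
byte 2: (74 ⊕ ce) ⊕ 62 = ba ⊕ 62 = d8
byte 3: (e1 ⊕ a4) ⊕ 6f = 45 ⊕ 6f = 2a
byte 4: (7f ⊕ 57) ⊕ 6f = 28 ⊕ 6f = 47
byte 5: (f4 ⊕ 5d) ⊕ 74 = a9 ⊕ 74 = dd

b5 64 d8 2a 47 dd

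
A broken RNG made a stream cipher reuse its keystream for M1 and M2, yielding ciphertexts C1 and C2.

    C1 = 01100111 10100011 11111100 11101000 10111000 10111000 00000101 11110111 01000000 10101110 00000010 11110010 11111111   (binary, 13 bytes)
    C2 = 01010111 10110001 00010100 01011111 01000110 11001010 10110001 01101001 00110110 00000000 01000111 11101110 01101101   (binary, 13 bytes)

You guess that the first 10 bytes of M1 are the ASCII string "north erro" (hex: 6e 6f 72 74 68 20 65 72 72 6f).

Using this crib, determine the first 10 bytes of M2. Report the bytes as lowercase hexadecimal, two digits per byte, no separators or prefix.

5e7d9ac39652d1ec04c1

First, C1 ⊕ C2 = (M1 ⊕ K) ⊕ (M2 ⊕ K) = M1 ⊕ M2, so the key drops out. Then M2 = (M1 ⊕ M2) ⊕ M1 over the first 10 bytes.
byte 0: (67 xor 57) xor 6e = 30 xor 6e = 5e
byte 1: (a3 xor b1) xor 6f = 12 xor 6f = 7d
byte 2: (fc xor 14) xor 72 = e8 xor 72 = 9a
byte 3: (e8 xor 5f) xor 74 = b7 xor 74 = c3
byte 4: (b8 xor 46) xor 68 = fe xor 68 = 96
byte 5: (b8 xor ca) xor 20 = 72 xor 20 = 52
byte 6: (05 xor b1) xor 65 = b4 xor 65 = d1
byte 7: (f7 xor 69) xor 72 = 9e xor 72 = ec
byte 8: (40 xor 36) xor 72 = 76 xor 72 = 04
byte 9: (ae xor 00) xor 6f = ae xor 6f = c1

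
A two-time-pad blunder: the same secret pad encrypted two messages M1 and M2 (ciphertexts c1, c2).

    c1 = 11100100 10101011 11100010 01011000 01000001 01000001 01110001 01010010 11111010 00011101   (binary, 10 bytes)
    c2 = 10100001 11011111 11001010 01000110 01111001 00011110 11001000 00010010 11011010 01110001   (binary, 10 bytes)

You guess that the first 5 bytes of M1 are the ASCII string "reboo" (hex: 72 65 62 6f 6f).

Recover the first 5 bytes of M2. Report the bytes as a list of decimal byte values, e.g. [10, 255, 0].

[55, 17, 74, 113, 87]

First, c1 ⊕ c2 = (M1 ⊕ K) ⊕ (M2 ⊕ K) = M1 ⊕ M2, so the key drops out. Then M2 = (M1 ⊕ M2) ⊕ M1 over the first 5 bytes.
byte 0: (e4 ^ a1) ^ 72 = 45 ^ 72 = 37
byte 1: (ab ^ df) ^ 65 = 74 ^ 65 = 11
byte 2: (e2 ^ ca) ^ 62 = 28 ^ 62 = 4a
byte 3: (58 ^ 46) ^ 6f = 1e ^ 6f = 71
byte 4: (41 ^ 79) ^ 6f = 38 ^ 6f = 57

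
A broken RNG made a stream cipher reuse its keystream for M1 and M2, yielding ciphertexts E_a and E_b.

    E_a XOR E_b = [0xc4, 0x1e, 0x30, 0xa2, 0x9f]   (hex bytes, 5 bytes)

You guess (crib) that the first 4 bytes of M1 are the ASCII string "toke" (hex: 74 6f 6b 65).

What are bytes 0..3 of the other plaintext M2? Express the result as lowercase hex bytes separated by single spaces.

b0 71 5b c7

Since E_a ⊕ E_b = M1 ⊕ M2, XORing with the guessed M1 bytes yields the corresponding M2 bytes: M2 = (E_a ⊕ E_b) ⊕ M1.
byte 0: c4 ^ 74 = b0
byte 1: 1e ^ 6f = 71
byte 2: 30 ^ 6b = 5b
byte 3: a2 ^ 65 = c7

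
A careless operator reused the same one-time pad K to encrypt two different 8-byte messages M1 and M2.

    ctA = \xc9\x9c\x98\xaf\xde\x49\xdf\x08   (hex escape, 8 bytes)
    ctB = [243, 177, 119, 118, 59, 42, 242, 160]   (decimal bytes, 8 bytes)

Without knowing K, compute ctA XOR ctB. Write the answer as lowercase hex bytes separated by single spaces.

ctA ⊕ ctB = (M1 ⊕ K) ⊕ (M2 ⊕ K) = M1 ⊕ M2 — the shared key cancels under XOR.
byte 0: 11001001 ⊕ 11110011 = 00111010
byte 1: 10011100 ⊕ 10110001 = 00101101
byte 2: 10011000 ⊕ 01110111 = 11101111
byte 3: 10101111 ⊕ 01110110 = 11011001
byte 4: 11011110 ⊕ 00111011 = 11100101
byte 5: 01001001 ⊕ 00101010 = 01100011
byte 6: 11011111 ⊕ 11110010 = 00101101
byte 7: 00001000 ⊕ 10100000 = 10101000

3a 2d ef d9 e5 63 2d a8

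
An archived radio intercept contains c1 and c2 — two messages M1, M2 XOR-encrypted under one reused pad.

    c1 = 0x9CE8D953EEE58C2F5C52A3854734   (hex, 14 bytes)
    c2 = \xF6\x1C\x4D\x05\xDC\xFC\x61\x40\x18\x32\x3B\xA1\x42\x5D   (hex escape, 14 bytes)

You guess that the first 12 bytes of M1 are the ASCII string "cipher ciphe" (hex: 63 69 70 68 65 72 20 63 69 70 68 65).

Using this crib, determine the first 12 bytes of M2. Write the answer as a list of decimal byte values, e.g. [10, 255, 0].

[9, 157, 228, 62, 87, 107, 205, 12, 45, 16, 240, 65]

First, c1 ⊕ c2 = (M1 ⊕ K) ⊕ (M2 ⊕ K) = M1 ⊕ M2, so the key drops out. Then M2 = (M1 ⊕ M2) ⊕ M1 over the first 12 bytes.
byte 0: (9c ⊕ f6) ⊕ 63 = 6a ⊕ 63 = 09
byte 1: (e8 ⊕ 1c) ⊕ 69 = f4 ⊕ 69 = 9d
byte 2: (d9 ⊕ 4d) ⊕ 70 = 94 ⊕ 70 = e4
byte 3: (53 ⊕ 05) ⊕ 68 = 56 ⊕ 68 = 3e
byte 4: (ee ⊕ dc) ⊕ 65 = 32 ⊕ 65 = 57
byte 5: (e5 ⊕ fc) ⊕ 72 = 19 ⊕ 72 = 6b
byte 6: (8c ⊕ 61) ⊕ 20 = ed ⊕ 20 = cd
byte 7: (2f ⊕ 40) ⊕ 63 = 6f ⊕ 63 = 0c
byte 8: (5c ⊕ 18) ⊕ 69 = 44 ⊕ 69 = 2d
byte 9: (52 ⊕ 32) ⊕ 70 = 60 ⊕ 70 = 10
byte 10: (a3 ⊕ 3b) ⊕ 68 = 98 ⊕ 68 = f0
byte 11: (85 ⊕ a1) ⊕ 65 = 24 ⊕ 65 = 41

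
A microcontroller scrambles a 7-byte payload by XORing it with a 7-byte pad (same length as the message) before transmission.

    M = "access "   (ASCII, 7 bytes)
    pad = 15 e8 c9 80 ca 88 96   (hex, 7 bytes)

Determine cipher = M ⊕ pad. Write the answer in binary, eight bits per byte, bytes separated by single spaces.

byte 0: 61 XOR 15 = 74
byte 1: 63 XOR e8 = 8b
byte 2: 63 XOR c9 = aa
byte 3: 65 XOR 80 = e5
byte 4: 73 XOR ca = b9
byte 5: 73 XOR 88 = fb
byte 6: 20 XOR 96 = b6

01110100 10001011 10101010 11100101 10111001 11111011 10110110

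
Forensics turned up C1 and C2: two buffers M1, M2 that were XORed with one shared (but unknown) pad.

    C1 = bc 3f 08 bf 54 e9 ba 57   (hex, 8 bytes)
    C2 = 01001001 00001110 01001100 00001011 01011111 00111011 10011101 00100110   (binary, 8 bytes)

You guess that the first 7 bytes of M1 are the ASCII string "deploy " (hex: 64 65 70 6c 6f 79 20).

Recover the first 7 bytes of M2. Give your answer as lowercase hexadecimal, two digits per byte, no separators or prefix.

915434d864ab07

First, C1 ⊕ C2 = (M1 ⊕ K) ⊕ (M2 ⊕ K) = M1 ⊕ M2, so the key drops out. Then M2 = (M1 ⊕ M2) ⊕ M1 over the first 7 bytes.
byte 0: (bc ⊕ 49) ⊕ 64 = f5 ⊕ 64 = 91
byte 1: (3f ⊕ 0e) ⊕ 65 = 31 ⊕ 65 = 54
byte 2: (08 ⊕ 4c) ⊕ 70 = 44 ⊕ 70 = 34
byte 3: (bf ⊕ 0b) ⊕ 6c = b4 ⊕ 6c = d8
byte 4: (54 ⊕ 5f) ⊕ 6f = 0b ⊕ 6f = 64
byte 5: (e9 ⊕ 3b) ⊕ 79 = d2 ⊕ 79 = ab
byte 6: (ba ⊕ 9d) ⊕ 20 = 27 ⊕ 20 = 07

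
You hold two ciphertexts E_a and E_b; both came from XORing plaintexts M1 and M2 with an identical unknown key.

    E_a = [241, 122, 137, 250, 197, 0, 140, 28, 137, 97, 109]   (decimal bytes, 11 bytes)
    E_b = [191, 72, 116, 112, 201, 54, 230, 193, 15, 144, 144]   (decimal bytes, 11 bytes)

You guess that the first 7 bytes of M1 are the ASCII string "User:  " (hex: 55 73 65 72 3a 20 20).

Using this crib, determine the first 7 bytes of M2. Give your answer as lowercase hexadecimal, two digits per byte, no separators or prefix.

1b4198f836164a

First, E_a ⊕ E_b = (M1 ⊕ K) ⊕ (M2 ⊕ K) = M1 ⊕ M2, so the key drops out. Then M2 = (M1 ⊕ M2) ⊕ M1 over the first 7 bytes.
byte 0: (f1 ^ bf) ^ 55 = 4e ^ 55 = 1b
byte 1: (7a ^ 48) ^ 73 = 32 ^ 73 = 41
byte 2: (89 ^ 74) ^ 65 = fd ^ 65 = 98
byte 3: (fa ^ 70) ^ 72 = 8a ^ 72 = f8
byte 4: (c5 ^ c9) ^ 3a = 0c ^ 3a = 36
byte 5: (00 ^ 36) ^ 20 = 36 ^ 20 = 16
byte 6: (8c ^ e6) ^ 20 = 6a ^ 20 = 4a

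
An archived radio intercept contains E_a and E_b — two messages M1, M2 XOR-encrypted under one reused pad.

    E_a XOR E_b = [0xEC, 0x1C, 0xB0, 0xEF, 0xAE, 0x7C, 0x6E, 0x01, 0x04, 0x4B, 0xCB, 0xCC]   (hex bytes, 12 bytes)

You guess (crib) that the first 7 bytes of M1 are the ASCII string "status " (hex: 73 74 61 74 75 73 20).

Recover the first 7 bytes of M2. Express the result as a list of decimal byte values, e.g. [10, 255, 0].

[159, 104, 209, 155, 219, 15, 78]

Since E_a ⊕ E_b = M1 ⊕ M2, XORing with the guessed M1 bytes yields the corresponding M2 bytes: M2 = (E_a ⊕ E_b) ⊕ M1.
byte 0: 236 XOR 115 = 159
byte 1:  28 XOR 116 = 104
byte 2: 176 XOR  97 = 209
byte 3: 239 XOR 116 = 155
byte 4: 174 XOR 117 = 219
byte 5: 124 XOR 115 =  15
byte 6: 110 XOR  32 =  78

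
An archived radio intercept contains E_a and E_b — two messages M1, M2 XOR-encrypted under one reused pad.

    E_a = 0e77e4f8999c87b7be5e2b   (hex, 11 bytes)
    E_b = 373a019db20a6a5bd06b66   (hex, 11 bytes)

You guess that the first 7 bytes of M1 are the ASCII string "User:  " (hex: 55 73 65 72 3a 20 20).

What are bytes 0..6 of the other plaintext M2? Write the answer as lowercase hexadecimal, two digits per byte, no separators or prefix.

First, E_a ⊕ E_b = (M1 ⊕ K) ⊕ (M2 ⊕ K) = M1 ⊕ M2, so the key drops out. Then M2 = (M1 ⊕ M2) ⊕ M1 over the first 7 bytes.
byte 0: (0e ⊕ 37) ⊕ 55 = 39 ⊕ 55 = 6c
byte 1: (77 ⊕ 3a) ⊕ 73 = 4d ⊕ 73 = 3e
byte 2: (e4 ⊕ 01) ⊕ 65 = e5 ⊕ 65 = 80
byte 3: (f8 ⊕ 9d) ⊕ 72 = 65 ⊕ 72 = 17
byte 4: (99 ⊕ b2) ⊕ 3a = 2b ⊕ 3a = 11
byte 5: (9c ⊕ 0a) ⊕ 20 = 96 ⊕ 20 = b6
byte 6: (87 ⊕ 6a) ⊕ 20 = ed ⊕ 20 = cd

6c3e801711b6cd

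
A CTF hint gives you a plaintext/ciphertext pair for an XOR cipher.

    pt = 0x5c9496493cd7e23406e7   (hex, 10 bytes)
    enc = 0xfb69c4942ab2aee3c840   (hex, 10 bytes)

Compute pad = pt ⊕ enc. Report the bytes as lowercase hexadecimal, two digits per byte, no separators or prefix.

a7fd52dd16654cd7cea7

Since enc = pt ⊕ pad, XORing both sides with pt gives pad = pt ⊕ enc.
01011100 xor 11111011 = 10100111
10010100 xor 01101001 = 11111101
10010110 xor 11000100 = 01010010
01001001 xor 10010100 = 11011101
00111100 xor 00101010 = 00010110
11010111 xor 10110010 = 01100101
11100010 xor 10101110 = 01001100
00110100 xor 11100011 = 11010111
00000110 xor 11001000 = 11001110
11100111 xor 01000000 = 10100111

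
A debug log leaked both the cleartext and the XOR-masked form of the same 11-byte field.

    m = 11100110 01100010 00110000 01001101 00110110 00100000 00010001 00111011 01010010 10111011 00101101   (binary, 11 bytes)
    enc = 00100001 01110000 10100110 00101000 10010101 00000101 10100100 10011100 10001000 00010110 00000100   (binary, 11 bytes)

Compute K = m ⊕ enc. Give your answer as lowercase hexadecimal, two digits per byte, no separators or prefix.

Since enc = m ⊕ K, XORing both sides with m gives K = m ⊕ enc.
e6 XOR 21 = c7
62 XOR 70 = 12
30 XOR a6 = 96
4d XOR 28 = 65
36 XOR 95 = a3
20 XOR 05 = 25
11 XOR a4 = b5
3b XOR 9c = a7
52 XOR 88 = da
bb XOR 16 = ad
2d XOR 04 = 29

c7129665a325b5a7daad29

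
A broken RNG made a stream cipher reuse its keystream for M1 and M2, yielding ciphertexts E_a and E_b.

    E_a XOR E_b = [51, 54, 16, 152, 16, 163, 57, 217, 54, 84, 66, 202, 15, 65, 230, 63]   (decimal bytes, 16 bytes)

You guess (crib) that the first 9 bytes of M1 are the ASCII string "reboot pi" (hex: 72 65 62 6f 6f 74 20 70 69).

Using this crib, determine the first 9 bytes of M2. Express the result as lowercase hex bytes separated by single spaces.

Since E_a ⊕ E_b = M1 ⊕ M2, XORing with the guessed M1 bytes yields the corresponding M2 bytes: M2 = (E_a ⊕ E_b) ⊕ M1.
byte 0: 33 ^ 72 = 41
byte 1: 36 ^ 65 = 53
byte 2: 10 ^ 62 = 72
byte 3: 98 ^ 6f = f7
byte 4: 10 ^ 6f = 7f
byte 5: a3 ^ 74 = d7
byte 6: 39 ^ 20 = 19
byte 7: d9 ^ 70 = a9
byte 8: 36 ^ 69 = 5f

41 53 72 f7 7f d7 19 a9 5f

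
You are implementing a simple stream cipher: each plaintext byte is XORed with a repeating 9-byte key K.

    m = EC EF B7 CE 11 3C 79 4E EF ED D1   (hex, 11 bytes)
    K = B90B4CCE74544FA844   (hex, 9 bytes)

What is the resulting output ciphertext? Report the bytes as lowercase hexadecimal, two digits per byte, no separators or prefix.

The 9-byte key repeats, so the effective keystream is b9 0b 4c ce 74 54 4f a8 44 b9 0b.
byte 0: 11101100 XOR 10111001 = 01010101
byte 1: 11101111 XOR 00001011 = 11100100
byte 2: 10110111 XOR 01001100 = 11111011
byte 3: 11001110 XOR 11001110 = 00000000
byte 4: 00010001 XOR 01110100 = 01100101
byte 5: 00111100 XOR 01010100 = 01101000
byte 6: 01111001 XOR 01001111 = 00110110
byte 7: 01001110 XOR 10101000 = 11100110
byte 8: 11101111 XOR 01000100 = 10101011
byte 9: 11101101 XOR 10111001 = 01010100
byte 10: 11010001 XOR 00001011 = 11011010

55e4fb00656836e6ab54da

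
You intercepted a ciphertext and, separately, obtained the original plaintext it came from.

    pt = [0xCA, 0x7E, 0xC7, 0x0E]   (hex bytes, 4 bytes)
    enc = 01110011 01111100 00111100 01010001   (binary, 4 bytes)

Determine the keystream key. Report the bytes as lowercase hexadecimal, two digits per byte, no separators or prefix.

Since enc = pt ⊕ key, XORing both sides with pt gives key = pt ⊕ enc.
ca xor 73 = b9
7e xor 7c = 02
c7 xor 3c = fb
0e xor 51 = 5f

b902fb5f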